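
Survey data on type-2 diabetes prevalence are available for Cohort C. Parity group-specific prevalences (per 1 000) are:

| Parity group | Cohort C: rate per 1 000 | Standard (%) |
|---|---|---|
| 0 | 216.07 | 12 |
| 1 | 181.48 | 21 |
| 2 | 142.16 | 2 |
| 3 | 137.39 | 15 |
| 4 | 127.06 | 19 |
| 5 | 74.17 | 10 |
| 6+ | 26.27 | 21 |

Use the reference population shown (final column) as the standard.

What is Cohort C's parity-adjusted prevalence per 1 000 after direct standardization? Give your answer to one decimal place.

Standard weights: 0.12, 0.21, 0.02, 0.15, 0.19, 0.10, 0.21.
Standardized rate: 0.1200×216.07 + 0.2100×181.48 + 0.0200×142.16 + 0.1500×137.39 + 0.1900×127.06 + 0.1000×74.17 + 0.2100×26.27 = 124.5660 per 1 000.

124.6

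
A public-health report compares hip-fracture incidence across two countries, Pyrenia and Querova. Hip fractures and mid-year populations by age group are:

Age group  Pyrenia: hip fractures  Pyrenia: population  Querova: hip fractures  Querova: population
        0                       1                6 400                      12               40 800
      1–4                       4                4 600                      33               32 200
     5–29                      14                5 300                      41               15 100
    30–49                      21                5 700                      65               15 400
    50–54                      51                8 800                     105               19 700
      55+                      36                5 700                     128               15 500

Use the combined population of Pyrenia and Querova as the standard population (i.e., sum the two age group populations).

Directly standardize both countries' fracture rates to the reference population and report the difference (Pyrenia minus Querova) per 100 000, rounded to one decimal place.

Age-specific rates per 100 000 for Pyrenia: 15.62, 86.96, 264.15, 368.42, 579.55, 631.58.
For Querova: 29.41, 102.48, 271.52, 422.08, 532.99, 825.81.
Combined standard total = 175 200; weights = 0.2694, 0.2100, 0.1164, 0.1204, 0.1627, 0.1210.
Pyrenia: 0.2694×15.62 + 0.2100×86.96 + 0.1164×264.15 + 0.1204×368.42 + 0.1627×579.55 + 0.1210×631.58 = 268.3013 per 100 000.
Querova: 0.2694×29.41 + 0.2100×102.48 + 0.1164×271.52 + 0.1204×422.08 + 0.1627×532.99 + 0.1210×825.81 = 298.5276 per 100 000.
Difference = 268.3013 − 298.5276 = -30.2263.

-30.2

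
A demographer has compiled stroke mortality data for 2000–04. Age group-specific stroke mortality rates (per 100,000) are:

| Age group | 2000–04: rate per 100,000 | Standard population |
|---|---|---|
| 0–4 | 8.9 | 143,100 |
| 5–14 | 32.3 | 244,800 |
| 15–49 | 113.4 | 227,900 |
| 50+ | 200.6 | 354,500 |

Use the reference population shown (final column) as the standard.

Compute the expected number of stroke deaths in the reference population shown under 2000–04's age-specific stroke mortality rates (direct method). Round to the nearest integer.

1061

Expected stroke deaths = Σ (standard pop × age-specific rate ÷ 100,000)
= 143,100×8.9/100,000 + 244,800×32.3/100,000 + 227,900×113.4/100,000 + 354,500×200.6/100,000
= 12.74 + 79.07 + 258.44 + 711.13 = 1061.37.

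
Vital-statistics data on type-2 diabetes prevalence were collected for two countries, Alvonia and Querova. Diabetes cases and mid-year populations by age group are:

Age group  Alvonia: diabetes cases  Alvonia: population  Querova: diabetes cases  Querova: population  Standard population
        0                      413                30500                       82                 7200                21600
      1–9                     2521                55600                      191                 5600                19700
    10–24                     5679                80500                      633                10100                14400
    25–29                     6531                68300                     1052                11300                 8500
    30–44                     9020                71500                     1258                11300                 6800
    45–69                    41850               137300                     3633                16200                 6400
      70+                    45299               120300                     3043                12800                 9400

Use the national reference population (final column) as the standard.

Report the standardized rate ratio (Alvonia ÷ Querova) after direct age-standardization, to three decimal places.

Age-specific rates per 1000 for Alvonia: 13.541, 45.342, 70.547, 95.622, 126.154, 304.807, 376.550.
For Querova: 11.389, 34.107, 62.673, 93.097, 111.327, 224.259, 237.734.
Standard total = 86800; weights = 0.2488, 0.2270, 0.1659, 0.0979, 0.0783, 0.0737, 0.1083.
Alvonia: 0.2488×13.541 + 0.2270×45.342 + 0.1659×70.547 + 0.0979×95.622 + 0.0783×126.154 + 0.0737×304.807 + 0.1083×376.550 = 107.8636 per 1000.
Querova: 0.2488×11.389 + 0.2270×34.107 + 0.1659×62.673 + 0.0979×93.097 + 0.0783×111.327 + 0.0737×224.259 + 0.1083×237.734 = 81.0913 per 1000.
Ratio = 107.8636 ÷ 81.0913 = 1.33015.

1.330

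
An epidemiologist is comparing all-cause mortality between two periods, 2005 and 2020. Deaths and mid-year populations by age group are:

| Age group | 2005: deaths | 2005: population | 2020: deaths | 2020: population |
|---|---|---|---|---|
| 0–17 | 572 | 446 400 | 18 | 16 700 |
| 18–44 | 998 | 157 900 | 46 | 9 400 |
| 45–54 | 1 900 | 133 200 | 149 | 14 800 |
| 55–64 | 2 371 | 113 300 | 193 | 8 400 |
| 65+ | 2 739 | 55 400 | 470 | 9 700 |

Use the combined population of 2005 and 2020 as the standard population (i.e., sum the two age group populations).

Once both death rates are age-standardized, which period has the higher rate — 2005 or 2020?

2005

Age-specific rates per 1 000 for 2005: 1.281, 6.320, 14.264, 20.927, 49.440.
For 2020: 1.078, 4.894, 10.068, 22.976, 48.454.
Combined standard total = 965 200; weights = 0.4798, 0.1733, 0.1533, 0.1261, 0.0674.
2005: 0.4798×1.281 + 0.1733×6.320 + 0.1533×14.264 + 0.1261×20.927 + 0.0674×49.440 = 9.8708 per 1 000.
2020: 0.4798×1.078 + 0.1733×4.894 + 0.1533×10.068 + 0.1261×22.976 + 0.0674×48.454 = 9.0742 per 1 000.
The crude rates (9.47 vs 14.85) would put 2020 higher, but that reflects its age composition; once standardized to a common age structure, 2005 has the higher underlying rate.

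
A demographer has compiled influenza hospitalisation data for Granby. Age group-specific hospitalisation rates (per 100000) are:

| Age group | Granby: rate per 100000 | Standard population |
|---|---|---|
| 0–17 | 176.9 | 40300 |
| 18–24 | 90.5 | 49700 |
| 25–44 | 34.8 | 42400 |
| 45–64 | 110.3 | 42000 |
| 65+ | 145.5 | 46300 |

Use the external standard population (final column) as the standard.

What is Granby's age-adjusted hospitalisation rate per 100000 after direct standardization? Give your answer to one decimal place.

Standard total = 220700; weights = 0.1826, 0.2252, 0.1921, 0.1903, 0.2098.
Standardized rate: 0.1826×176.9 + 0.2252×90.5 + 0.1921×34.8 + 0.1903×110.3 + 0.2098×145.5 = 110.8821 per 100000.

110.9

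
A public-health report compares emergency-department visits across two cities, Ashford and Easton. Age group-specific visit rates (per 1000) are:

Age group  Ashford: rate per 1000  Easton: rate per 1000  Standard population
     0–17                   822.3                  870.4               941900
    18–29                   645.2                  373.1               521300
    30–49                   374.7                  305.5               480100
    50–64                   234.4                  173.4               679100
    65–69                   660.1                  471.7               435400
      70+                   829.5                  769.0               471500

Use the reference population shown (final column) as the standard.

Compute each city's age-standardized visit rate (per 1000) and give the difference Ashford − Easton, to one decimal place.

79.8

Standard total = 3529300; weights = 0.2669, 0.1477, 0.1360, 0.1924, 0.1234, 0.1336.
Ashford: 0.2669×822.3 + 0.1477×645.2 + 0.1360×374.7 + 0.1924×234.4 + 0.1234×660.1 + 0.1336×829.5 = 603.0823 per 1000.
Easton: 0.2669×870.4 + 0.1477×373.1 + 0.1360×305.5 + 0.1924×173.4 + 0.1234×471.7 + 0.1336×769.0 = 523.2525 per 1000.
Difference = 603.0823 − 523.2525 = 79.8298.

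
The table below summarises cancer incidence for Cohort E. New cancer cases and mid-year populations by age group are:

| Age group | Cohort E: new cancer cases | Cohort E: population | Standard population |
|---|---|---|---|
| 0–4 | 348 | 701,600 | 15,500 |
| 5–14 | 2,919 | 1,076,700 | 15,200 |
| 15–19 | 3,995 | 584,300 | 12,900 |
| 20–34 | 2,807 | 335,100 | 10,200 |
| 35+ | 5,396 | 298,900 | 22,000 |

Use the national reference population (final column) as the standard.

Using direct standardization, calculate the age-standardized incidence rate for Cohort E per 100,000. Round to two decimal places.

Age-specific rates per 100,000 for Cohort E: 49.60, 271.11, 683.72, 837.66, 1805.29.
Standard total = 75,800; weights = 0.2045, 0.2005, 0.1702, 0.1346, 0.2902.
Standardized rate: 0.2045×49.60 + 0.2005×271.11 + 0.1702×683.72 + 0.1346×837.66 + 0.2902×1805.29 = 817.5475 per 100,000.

817.55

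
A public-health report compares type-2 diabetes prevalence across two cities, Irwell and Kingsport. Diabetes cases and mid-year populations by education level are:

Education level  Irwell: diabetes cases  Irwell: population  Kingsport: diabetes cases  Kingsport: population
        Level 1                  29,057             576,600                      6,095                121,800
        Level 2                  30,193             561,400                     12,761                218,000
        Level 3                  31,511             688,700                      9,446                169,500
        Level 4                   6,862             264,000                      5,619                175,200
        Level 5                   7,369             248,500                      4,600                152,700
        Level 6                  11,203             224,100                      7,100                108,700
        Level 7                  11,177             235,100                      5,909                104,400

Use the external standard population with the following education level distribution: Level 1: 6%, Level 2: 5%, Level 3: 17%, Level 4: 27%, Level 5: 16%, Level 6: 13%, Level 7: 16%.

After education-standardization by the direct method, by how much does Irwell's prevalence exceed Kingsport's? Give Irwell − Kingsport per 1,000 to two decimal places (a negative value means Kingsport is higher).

Education-specific rates per 1,000 for Irwell: 50.394, 53.782, 45.754, 25.992, 29.654, 49.991, 47.541.
For Kingsport: 50.041, 58.537, 55.729, 32.072, 30.124, 65.317, 56.600.
Standard weights: 0.06, 0.05, 0.17, 0.27, 0.16, 0.13, 0.16.
Irwell: 0.0600×50.394 + 0.0500×53.782 + 0.1700×45.754 + 0.2700×25.992 + 0.1600×29.654 + 0.1300×49.991 + 0.1600×47.541 = 39.3590 per 1,000.
Kingsport: 0.0600×50.041 + 0.0500×58.537 + 0.1700×55.729 + 0.2700×32.072 + 0.1600×30.124 + 0.1300×65.317 + 0.1600×56.600 = 46.4297 per 1,000.
Difference = 39.3590 − 46.4297 = -7.0707.

-7.07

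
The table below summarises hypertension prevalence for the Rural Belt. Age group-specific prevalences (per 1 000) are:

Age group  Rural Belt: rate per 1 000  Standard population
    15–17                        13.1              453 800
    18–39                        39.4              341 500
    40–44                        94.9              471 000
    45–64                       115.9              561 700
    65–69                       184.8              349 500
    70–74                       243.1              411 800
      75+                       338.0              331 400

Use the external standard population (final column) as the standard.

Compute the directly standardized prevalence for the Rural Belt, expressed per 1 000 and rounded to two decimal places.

Standard total = 2 920 700; weights = 0.1554, 0.1169, 0.1613, 0.1923, 0.1197, 0.1410, 0.1135.
Standardized rate: 0.1554×13.1 + 0.1169×39.4 + 0.1613×94.9 + 0.1923×115.9 + 0.1197×184.8 + 0.1410×243.1 + 0.1135×338.0 = 138.9763 per 1 000.

138.98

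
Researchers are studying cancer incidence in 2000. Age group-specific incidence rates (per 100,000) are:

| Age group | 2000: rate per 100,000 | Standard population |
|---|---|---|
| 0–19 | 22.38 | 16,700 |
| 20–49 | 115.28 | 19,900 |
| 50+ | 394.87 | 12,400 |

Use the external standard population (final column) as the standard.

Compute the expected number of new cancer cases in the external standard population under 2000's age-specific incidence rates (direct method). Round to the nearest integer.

76

Expected new cancer cases = Σ (standard pop × age-specific rate ÷ 100,000)
= 16,700×22.38/100,000 + 19,900×115.28/100,000 + 12,400×394.87/100,000
= 3.74 + 22.94 + 48.96 = 75.64.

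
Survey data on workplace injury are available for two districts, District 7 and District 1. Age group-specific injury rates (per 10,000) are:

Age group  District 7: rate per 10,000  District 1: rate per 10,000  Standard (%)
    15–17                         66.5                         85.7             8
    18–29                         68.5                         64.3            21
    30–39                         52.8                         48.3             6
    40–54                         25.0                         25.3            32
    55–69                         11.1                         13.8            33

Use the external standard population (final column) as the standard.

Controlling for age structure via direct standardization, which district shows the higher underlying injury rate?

Standard weights: 0.08, 0.21, 0.06, 0.32, 0.33.
District 7: 0.0800×66.5 + 0.2100×68.5 + 0.0600×52.8 + 0.3200×25.0 + 0.3300×11.1 = 34.5360 per 10,000.
District 1: 0.0800×85.7 + 0.2100×64.3 + 0.0600×48.3 + 0.3200×25.3 + 0.3300×13.8 = 35.9070 per 10,000.

District 1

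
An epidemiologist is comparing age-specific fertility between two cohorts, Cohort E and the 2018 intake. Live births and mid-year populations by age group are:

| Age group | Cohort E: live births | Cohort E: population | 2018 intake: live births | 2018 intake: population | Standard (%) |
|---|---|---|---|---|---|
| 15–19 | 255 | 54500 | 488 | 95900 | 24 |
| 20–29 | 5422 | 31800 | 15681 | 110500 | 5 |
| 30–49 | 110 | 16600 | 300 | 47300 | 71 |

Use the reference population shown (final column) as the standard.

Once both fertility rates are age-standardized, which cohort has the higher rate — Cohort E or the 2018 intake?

Age-specific rates per 1000 for Cohort E: 4.679, 170.503, 6.627.
For the 2018 intake: 5.089, 141.910, 6.342.
Standard weights: 0.24, 0.05, 0.71.
Cohort E: 0.2400×4.679 + 0.0500×170.503 + 0.7100×6.627 = 14.3529 per 1000.
The 2018 intake: 0.2400×5.089 + 0.0500×141.910 + 0.7100×6.342 = 12.8199 per 1000.
The crude rates (56.24 vs 64.92) would put the 2018 intake higher, but that reflects its age composition; once standardized to a common age structure, Cohort E has the higher underlying rate.

Cohort E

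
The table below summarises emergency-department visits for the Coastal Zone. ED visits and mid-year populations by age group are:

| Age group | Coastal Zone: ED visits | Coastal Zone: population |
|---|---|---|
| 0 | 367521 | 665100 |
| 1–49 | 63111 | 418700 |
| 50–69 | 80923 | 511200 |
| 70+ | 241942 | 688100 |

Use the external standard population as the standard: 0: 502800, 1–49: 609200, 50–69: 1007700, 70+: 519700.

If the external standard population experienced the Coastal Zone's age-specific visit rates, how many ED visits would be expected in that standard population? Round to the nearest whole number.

711913

Age-specific rates per 1000 for the Coastal Zone: 552.580, 150.731, 158.300, 351.609.
Expected ED visits = Σ (standard pop × age-specific rate ÷ 1000)
= 502800×552.580/1000 + 609200×150.731/1000 + 1007700×158.300/1000 + 519700×351.609/1000
= 277837.26 + 91825.22 + 159518.99 + 182731.08 = 711912.55.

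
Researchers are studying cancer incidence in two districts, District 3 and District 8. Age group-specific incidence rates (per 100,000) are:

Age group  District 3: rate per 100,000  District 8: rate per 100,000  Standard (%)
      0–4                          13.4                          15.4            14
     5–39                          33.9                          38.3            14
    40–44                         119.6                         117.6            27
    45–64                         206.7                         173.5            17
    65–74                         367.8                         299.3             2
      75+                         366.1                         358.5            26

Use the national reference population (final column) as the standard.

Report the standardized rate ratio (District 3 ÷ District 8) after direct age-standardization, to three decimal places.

1.051

Standard weights: 0.14, 0.14, 0.27, 0.17, 0.02, 0.26.
District 3: 0.1400×13.4 + 0.1400×33.9 + 0.2700×119.6 + 0.1700×206.7 + 0.0200×367.8 + 0.2600×366.1 = 176.5950 per 100,000.
District 8: 0.1400×15.4 + 0.1400×38.3 + 0.2700×117.6 + 0.1700×173.5 + 0.0200×299.3 + 0.2600×358.5 = 167.9610 per 100,000.
Ratio = 176.5950 ÷ 167.9610 = 1.05140.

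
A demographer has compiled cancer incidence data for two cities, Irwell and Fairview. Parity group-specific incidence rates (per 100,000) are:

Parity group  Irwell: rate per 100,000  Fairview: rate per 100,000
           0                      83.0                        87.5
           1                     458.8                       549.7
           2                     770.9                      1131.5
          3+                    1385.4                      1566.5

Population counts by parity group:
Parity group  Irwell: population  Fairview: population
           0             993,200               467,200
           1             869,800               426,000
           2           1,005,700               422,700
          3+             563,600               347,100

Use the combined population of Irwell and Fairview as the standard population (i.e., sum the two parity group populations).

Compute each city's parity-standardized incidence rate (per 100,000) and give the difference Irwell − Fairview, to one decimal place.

-157.9

Combined standard total = 5,095,300; weights = 0.2866, 0.2543, 0.2803, 0.1787.
Irwell: 0.2866×83.0 + 0.2543×458.8 + 0.2803×770.9 + 0.1787×1385.4 = 604.1967 per 100,000.
Fairview: 0.2866×87.5 + 0.2543×549.7 + 0.2803×1131.5 + 0.1787×1566.5 = 762.0616 per 100,000.
Difference = 604.1967 − 762.0616 = -157.8649.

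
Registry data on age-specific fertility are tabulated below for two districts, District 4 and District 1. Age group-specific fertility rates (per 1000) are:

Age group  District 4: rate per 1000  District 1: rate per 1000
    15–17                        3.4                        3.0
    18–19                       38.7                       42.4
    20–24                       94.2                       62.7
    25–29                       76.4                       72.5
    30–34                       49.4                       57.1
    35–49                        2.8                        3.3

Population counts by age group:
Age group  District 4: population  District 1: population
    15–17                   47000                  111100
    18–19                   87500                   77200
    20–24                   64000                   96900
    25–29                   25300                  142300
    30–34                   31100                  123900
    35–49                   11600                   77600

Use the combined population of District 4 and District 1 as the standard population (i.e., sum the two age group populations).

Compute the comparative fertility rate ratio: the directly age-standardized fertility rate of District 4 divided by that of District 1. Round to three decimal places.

1.101

Combined standard total = 895500; weights = 0.1765, 0.1839, 0.1797, 0.1872, 0.1731, 0.0996.
District 4: 0.1765×3.4 + 0.1839×38.7 + 0.1797×94.2 + 0.1872×76.4 + 0.1731×49.4 + 0.0996×2.8 = 47.7718 per 1000.
District 1: 0.1765×3.0 + 0.1839×42.4 + 0.1797×62.7 + 0.1872×72.5 + 0.1731×57.1 + 0.0996×3.3 = 43.3745 per 1000.
Ratio = 47.7718 ÷ 43.3745 = 1.10138.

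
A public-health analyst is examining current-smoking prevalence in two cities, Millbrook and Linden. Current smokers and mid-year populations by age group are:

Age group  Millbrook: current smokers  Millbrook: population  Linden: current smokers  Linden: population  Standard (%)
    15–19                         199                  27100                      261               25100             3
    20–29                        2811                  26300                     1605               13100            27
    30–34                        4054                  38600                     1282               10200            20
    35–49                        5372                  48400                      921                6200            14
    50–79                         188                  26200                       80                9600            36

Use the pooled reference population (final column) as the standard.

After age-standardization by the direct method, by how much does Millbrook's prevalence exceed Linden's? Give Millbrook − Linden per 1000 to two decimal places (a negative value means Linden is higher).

Age-specific rates per 1000 for Millbrook: 7.343, 106.882, 105.026, 110.992, 7.176.
For Linden: 10.398, 122.519, 125.686, 148.548, 8.333.
Standard weights: 0.03, 0.27, 0.20, 0.14, 0.36.
Millbrook: 0.0300×7.343 + 0.2700×106.882 + 0.2000×105.026 + 0.1400×110.992 + 0.3600×7.176 = 68.2057 per 1000.
Linden: 0.0300×10.398 + 0.2700×122.519 + 0.2000×125.686 + 0.1400×148.548 + 0.3600×8.333 = 82.3261 per 1000.
Difference = 68.2057 − 82.3261 = -14.1204.

-14.12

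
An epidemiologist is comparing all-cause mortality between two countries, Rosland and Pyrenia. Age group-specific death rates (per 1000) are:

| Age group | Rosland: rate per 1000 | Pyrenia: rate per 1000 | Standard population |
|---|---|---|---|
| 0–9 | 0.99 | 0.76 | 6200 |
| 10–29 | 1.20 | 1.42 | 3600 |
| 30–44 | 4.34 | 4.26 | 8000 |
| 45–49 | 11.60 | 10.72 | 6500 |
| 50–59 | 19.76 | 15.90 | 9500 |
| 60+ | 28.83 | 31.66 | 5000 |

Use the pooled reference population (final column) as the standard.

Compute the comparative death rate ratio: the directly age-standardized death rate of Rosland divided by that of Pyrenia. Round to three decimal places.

Standard total = 38800; weights = 0.1598, 0.0928, 0.2062, 0.1675, 0.2448, 0.1289.
Rosland: 0.1598×0.99 + 0.0928×1.20 + 0.2062×4.34 + 0.1675×11.60 + 0.2448×19.76 + 0.1289×28.83 = 11.6610 per 1000.
Pyrenia: 0.1598×0.76 + 0.0928×1.42 + 0.2062×4.26 + 0.1675×10.72 + 0.2448×15.90 + 0.1289×31.66 = 10.9004 per 1000.
Ratio = 11.6610 ÷ 10.9004 = 1.06978.

1.070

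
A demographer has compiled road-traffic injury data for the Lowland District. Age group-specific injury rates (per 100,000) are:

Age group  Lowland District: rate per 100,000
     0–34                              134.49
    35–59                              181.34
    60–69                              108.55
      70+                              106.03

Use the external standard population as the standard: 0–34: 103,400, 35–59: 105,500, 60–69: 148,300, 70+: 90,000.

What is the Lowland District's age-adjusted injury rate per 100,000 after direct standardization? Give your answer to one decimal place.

Standard total = 447,200; weights = 0.2312, 0.2359, 0.3316, 0.2013.
Standardized rate: 0.2312×134.49 + 0.2359×181.34 + 0.3316×108.55 + 0.2013×106.03 = 131.2127 per 100,000.

131.2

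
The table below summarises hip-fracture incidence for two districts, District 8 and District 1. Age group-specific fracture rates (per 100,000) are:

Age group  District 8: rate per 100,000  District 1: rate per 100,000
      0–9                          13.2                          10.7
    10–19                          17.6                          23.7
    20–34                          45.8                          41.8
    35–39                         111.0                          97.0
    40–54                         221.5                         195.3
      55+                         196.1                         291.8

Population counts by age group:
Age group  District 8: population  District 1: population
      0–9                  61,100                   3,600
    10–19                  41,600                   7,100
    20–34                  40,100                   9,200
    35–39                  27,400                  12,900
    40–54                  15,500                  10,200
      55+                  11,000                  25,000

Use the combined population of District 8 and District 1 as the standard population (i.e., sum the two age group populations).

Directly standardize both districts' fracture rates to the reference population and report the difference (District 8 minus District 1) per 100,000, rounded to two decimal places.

-8.11

Combined standard total = 264,700; weights = 0.2444, 0.1840, 0.1862, 0.1522, 0.0971, 0.1360.
District 8: 0.2444×13.2 + 0.1840×17.6 + 0.1862×45.8 + 0.1522×111.0 + 0.0971×221.5 + 0.1360×196.1 = 80.0701 per 100,000.
District 1: 0.2444×10.7 + 0.1840×23.7 + 0.1862×41.8 + 0.1522×97.0 + 0.0971×195.3 + 0.1360×291.8 = 88.1765 per 100,000.
Difference = 80.0701 − 88.1765 = -8.1065.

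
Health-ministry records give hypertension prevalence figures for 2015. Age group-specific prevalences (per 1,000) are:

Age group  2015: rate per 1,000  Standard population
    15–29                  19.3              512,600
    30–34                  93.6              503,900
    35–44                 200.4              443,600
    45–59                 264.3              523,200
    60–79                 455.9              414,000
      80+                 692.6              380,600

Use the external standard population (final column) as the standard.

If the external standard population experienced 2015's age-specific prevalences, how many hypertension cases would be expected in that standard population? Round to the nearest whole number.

736584

Expected hypertension cases = Σ (standard pop × age-specific rate ÷ 1,000)
= 512,600×19.3/1,000 + 503,900×93.6/1,000 + 443,600×200.4/1,000 + 523,200×264.3/1,000 + 414,000×455.9/1,000 + 380,600×692.6/1,000
= 9893.18 + 47165.04 + 88897.44 + 138281.76 + 188742.60 + 263603.56 = 736583.58.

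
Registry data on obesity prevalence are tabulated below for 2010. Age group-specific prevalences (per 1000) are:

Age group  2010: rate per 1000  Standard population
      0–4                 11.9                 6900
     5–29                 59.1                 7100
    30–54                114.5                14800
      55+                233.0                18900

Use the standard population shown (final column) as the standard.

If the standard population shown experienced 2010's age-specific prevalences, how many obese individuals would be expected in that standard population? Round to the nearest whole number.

6600

Expected obese individuals = Σ (standard pop × age-specific rate ÷ 1000)
= 6900×11.9/1000 + 7100×59.1/1000 + 14800×114.5/1000 + 18900×233.0/1000
= 82.11 + 419.61 + 1694.60 + 4403.70 = 6600.02.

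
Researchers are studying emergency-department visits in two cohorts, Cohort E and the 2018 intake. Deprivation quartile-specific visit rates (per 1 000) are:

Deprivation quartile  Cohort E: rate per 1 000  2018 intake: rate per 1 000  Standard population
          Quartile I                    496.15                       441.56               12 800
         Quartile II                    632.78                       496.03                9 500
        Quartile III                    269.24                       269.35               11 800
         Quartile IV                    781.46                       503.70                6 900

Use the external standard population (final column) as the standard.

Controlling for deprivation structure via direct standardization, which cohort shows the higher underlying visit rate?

Cohort E

Standard total = 41 000; weights = 0.3122, 0.2317, 0.2878, 0.1683.
Cohort E: 0.3122×496.15 + 0.2317×632.78 + 0.2878×269.24 + 0.1683×781.46 = 510.5180 per 1 000.
The 2018 intake: 0.3122×441.56 + 0.2317×496.03 + 0.2878×269.35 + 0.1683×503.70 = 415.0759 per 1 000.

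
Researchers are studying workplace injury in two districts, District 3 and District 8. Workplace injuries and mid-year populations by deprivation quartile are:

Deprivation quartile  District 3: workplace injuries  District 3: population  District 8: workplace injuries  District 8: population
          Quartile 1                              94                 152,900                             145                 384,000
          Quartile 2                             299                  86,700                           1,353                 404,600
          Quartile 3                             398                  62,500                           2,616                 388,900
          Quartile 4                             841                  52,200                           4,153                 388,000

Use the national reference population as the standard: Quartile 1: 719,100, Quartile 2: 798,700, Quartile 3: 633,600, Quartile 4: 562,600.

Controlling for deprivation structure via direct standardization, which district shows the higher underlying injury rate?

Deprivation-specific rates per 10,000 for District 3: 6.15, 34.49, 63.68, 161.11.
For District 8: 3.78, 33.44, 67.27, 107.04.
Standard total = 2,714,000; weights = 0.2650, 0.2943, 0.2335, 0.2073.
District 3: 0.2650×6.15 + 0.2943×34.49 + 0.2335×63.68 + 0.2073×161.11 = 60.0421 per 10,000.
District 8: 0.2650×3.78 + 0.2943×33.44 + 0.2335×67.27 + 0.2073×107.04 = 48.7336 per 10,000.
The crude rates (46.06 vs 52.81) would put District 8 higher, but that reflects its deprivation composition; once standardized to a common deprivation structure, District 3 has the higher underlying rate.

District 3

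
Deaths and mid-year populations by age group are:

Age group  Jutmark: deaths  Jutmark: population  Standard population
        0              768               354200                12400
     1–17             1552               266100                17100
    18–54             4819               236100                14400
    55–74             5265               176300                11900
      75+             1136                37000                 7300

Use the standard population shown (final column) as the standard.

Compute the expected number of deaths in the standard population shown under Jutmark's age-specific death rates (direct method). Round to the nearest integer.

1000

Age-specific rates per 1000 for Jutmark: 2.168, 5.832, 20.411, 29.864, 30.703.
Expected deaths = Σ (standard pop × age-specific rate ÷ 1000)
= 12400×2.168/1000 + 17100×5.832/1000 + 14400×20.411/1000 + 11900×29.864/1000 + 7300×30.703/1000
= 26.89 + 99.73 + 293.92 + 355.38 + 224.13 = 1000.05.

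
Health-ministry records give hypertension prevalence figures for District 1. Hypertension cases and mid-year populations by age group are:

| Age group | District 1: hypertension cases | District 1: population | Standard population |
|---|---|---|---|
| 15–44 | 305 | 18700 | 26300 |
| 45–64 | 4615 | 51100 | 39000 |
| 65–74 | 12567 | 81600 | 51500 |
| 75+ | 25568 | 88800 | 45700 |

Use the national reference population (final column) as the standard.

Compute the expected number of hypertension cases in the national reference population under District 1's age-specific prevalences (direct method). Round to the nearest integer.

25041

Age-specific rates per 1000 for District 1: 16.310, 90.313, 154.007, 287.928.
Expected hypertension cases = Σ (standard pop × age-specific rate ÷ 1000)
= 26300×16.310/1000 + 39000×90.313/1000 + 51500×154.007/1000 + 45700×287.928/1000
= 428.96 + 3522.21 + 7931.38 + 13158.31 = 25040.85.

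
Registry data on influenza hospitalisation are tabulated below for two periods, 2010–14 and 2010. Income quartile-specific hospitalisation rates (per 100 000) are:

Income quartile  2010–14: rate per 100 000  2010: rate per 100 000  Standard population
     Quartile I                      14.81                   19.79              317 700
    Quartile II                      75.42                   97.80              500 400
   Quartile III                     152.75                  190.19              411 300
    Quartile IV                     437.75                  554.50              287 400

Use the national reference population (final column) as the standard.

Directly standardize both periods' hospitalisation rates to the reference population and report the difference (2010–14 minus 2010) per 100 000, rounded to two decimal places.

Standard total = 1 516 800; weights = 0.2095, 0.3299, 0.2712, 0.1895.
2010–14: 0.2095×14.81 + 0.3299×75.42 + 0.2712×152.75 + 0.1895×437.75 = 152.3475 per 100 000.
2010: 0.2095×19.79 + 0.3299×97.80 + 0.2712×190.19 + 0.1895×554.50 = 193.0478 per 100 000.
Difference = 152.3475 − 193.0478 = -40.7002.

-40.70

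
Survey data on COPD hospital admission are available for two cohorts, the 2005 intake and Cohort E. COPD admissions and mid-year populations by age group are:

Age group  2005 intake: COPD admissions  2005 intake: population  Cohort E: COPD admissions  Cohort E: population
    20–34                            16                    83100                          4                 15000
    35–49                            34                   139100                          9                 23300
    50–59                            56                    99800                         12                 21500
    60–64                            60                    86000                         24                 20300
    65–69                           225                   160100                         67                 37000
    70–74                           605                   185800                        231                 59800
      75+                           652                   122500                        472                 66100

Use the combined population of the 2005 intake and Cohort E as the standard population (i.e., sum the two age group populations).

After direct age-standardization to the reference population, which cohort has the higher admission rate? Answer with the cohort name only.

Cohort E

Age-specific rates per 10000 for the 2005 intake: 1.93, 2.44, 5.61, 6.98, 14.05, 32.56, 53.22.
For Cohort E: 2.67, 3.86, 5.58, 11.82, 18.11, 38.63, 71.41.
Combined standard total = 1119400; weights = 0.0876, 0.1451, 0.1084, 0.0950, 0.1761, 0.2194, 0.1685.
The 2005 intake: 0.0876×1.93 + 0.1451×2.44 + 0.1084×5.61 + 0.0950×6.98 + 0.1761×14.05 + 0.2194×32.56 + 0.1685×53.22 = 20.3801 per 10000.
Cohort E: 0.0876×2.67 + 0.1451×3.86 + 0.1084×5.58 + 0.0950×11.82 + 0.1761×18.11 + 0.2194×38.63 + 0.1685×71.41 = 26.2161 per 10000.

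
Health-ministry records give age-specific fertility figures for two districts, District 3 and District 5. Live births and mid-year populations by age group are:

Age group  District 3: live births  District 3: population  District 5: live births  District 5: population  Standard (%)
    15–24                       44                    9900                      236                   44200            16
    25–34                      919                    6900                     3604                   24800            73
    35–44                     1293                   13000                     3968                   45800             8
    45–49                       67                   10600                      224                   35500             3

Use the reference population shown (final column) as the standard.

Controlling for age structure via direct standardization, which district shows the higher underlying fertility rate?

Age-specific rates per 1000 for District 3: 4.444, 133.188, 99.462, 6.321.
For District 5: 5.339, 145.323, 86.638, 6.310.
Standard weights: 0.16, 0.73, 0.08, 0.03.
District 3: 0.1600×4.444 + 0.7300×133.188 + 0.0800×99.462 + 0.0300×6.321 = 106.0852 per 1000.
District 5: 0.1600×5.339 + 0.7300×145.323 + 0.0800×86.638 + 0.0300×6.310 = 114.0601 per 1000.
The crude rates (57.50 vs 53.44) would put District 3 higher, but that reflects its age composition; once standardized to a common age structure, District 5 has the higher underlying rate.

District 5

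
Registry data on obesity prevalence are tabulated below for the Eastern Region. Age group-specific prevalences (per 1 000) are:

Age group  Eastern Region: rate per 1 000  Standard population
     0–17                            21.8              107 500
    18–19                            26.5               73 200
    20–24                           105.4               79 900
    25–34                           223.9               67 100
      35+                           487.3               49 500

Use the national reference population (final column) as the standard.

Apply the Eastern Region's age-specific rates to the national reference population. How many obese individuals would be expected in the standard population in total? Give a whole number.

51850

Expected obese individuals = Σ (standard pop × age-specific rate ÷ 1 000)
= 107 500×21.8/1 000 + 73 200×26.5/1 000 + 79 900×105.4/1 000 + 67 100×223.9/1 000 + 49 500×487.3/1 000
= 2343.50 + 1939.80 + 8421.46 + 15023.69 + 24121.35 = 51849.80.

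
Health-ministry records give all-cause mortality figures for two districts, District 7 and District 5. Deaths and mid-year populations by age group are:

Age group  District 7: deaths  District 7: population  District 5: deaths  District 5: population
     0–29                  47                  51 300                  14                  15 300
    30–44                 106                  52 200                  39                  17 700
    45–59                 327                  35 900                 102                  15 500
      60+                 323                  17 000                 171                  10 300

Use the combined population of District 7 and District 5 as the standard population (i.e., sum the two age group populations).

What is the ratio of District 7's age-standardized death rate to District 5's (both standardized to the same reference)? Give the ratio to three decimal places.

Age-specific rates per 1 000 for District 7: 0.916, 2.031, 9.109, 19.000.
For District 5: 0.915, 2.203, 6.581, 16.602.
Combined standard total = 215 200; weights = 0.3095, 0.3248, 0.2388, 0.1269.
District 7: 0.3095×0.916 + 0.3248×2.031 + 0.2388×9.109 + 0.1269×19.000 = 5.5290 per 1 000.
District 5: 0.3095×0.915 + 0.3248×2.203 + 0.2388×6.581 + 0.1269×16.602 = 4.6767 per 1 000.
Ratio = 5.5290 ÷ 4.6767 = 1.18223.

1.182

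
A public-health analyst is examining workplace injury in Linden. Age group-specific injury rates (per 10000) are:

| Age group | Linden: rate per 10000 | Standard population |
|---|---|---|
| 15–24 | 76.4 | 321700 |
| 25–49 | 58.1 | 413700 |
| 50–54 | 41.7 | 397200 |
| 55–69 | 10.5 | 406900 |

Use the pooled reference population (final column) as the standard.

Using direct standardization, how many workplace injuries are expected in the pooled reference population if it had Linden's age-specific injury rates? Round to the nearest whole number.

Expected workplace injuries = Σ (standard pop × age-specific rate ÷ 10000)
= 321700×76.4/10000 + 413700×58.1/10000 + 397200×41.7/10000 + 406900×10.5/10000
= 2457.79 + 2403.60 + 1656.32 + 427.25 = 6944.95.

6945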